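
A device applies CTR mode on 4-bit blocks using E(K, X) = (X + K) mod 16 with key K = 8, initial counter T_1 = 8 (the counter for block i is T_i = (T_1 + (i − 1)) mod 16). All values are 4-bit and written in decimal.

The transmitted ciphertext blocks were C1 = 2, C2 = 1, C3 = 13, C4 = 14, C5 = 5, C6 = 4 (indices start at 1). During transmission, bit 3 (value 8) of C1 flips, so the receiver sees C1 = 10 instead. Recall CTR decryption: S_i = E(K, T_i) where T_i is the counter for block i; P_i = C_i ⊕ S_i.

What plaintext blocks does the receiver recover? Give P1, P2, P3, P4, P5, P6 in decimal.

Only C1 changed, to 10. In CTR, a change in C_i flips the same bit in P_i only; the keystream is unaffected. Decrypting the received ciphertext:
P1: T = 8, S = E(K, T) = 0; 10 ⊕ 0 = 10.
P2: T = 9, S = E(K, T) = 1; 1 ⊕ 1 = 0.
P3: T = 10, S = E(K, T) = 2; 13 ⊕ 2 = 15.
P4: T = 11, S = E(K, T) = 3; 14 ⊕ 3 = 13.
P5: T = 12, S = E(K, T) = 4; 5 ⊕ 4 = 1.
P6: T = 13, S = E(K, T) = 5; 4 ⊕ 5 = 1.
Blocks that differ from the original plaintext: P1.

P1 = 10, P2 = 0, P3 = 15, P4 = 13, P5 = 1, P6 = 1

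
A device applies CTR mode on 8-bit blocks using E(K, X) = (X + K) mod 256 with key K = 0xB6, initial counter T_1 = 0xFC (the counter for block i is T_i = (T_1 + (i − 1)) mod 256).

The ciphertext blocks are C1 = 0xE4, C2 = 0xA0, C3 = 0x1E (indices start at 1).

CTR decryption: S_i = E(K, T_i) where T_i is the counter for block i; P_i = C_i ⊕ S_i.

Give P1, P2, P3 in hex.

P1 = 0x56, P2 = 0x13, P3 = 0xAA

P1: T = 0xFC, S = E(K, T) = 0xB2; 0xE4 ⊕ 0xB2 = 0x56.
P2: T = 0xFD, S = E(K, T) = 0xB3; 0xA0 ⊕ 0xB3 = 0x13.
P3: T = 0xFE, S = E(K, T) = 0xB4; 0x1E ⊕ 0xB4 = 0xAA.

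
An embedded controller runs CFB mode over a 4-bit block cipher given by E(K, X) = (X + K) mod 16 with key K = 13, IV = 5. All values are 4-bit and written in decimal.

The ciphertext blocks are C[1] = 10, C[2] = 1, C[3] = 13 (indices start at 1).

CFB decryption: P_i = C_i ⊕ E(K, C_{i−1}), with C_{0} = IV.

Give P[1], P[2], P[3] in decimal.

P[1]: E(K, 5) = 2; 10 ⊕ 2 = 8.
P[2]: E(K, 10) = 7; 1 ⊕ 7 = 6.
P[3]: E(K, 1) = 14; 13 ⊕ 14 = 3.

P[1] = 8, P[2] = 6, P[3] = 3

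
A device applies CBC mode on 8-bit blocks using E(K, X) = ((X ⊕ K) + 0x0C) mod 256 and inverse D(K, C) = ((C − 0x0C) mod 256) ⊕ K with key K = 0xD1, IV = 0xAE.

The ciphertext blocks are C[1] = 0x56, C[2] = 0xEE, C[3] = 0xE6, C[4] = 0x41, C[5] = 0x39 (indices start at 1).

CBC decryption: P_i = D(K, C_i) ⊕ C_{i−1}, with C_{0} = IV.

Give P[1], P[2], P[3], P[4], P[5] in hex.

P[1] = 0x35, P[2] = 0x65, P[3] = 0xE5, P[4] = 0x02, P[5] = 0xBD

P[1]: D(K, 0x56) = 0x9B; 0x9B ⊕ 0xAE = 0x35.
P[2]: D(K, 0xEE) = 0x33; 0x33 ⊕ 0x56 = 0x65.
P[3]: D(K, 0xE6) = 0x0B; 0x0B ⊕ 0xEE = 0xE5.
P[4]: D(K, 0x41) = 0xE4; 0xE4 ⊕ 0xE6 = 0x02.
P[5]: D(K, 0x39) = 0xFC; 0xFC ⊕ 0x41 = 0xBD.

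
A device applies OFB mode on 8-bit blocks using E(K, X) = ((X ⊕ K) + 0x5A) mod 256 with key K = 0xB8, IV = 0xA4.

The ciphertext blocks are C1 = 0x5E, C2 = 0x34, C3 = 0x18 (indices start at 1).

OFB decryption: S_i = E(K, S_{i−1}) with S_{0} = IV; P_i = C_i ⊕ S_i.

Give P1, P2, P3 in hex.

P1 = 0x28, P2 = 0x1C, P3 = 0xF2

P1: S = E(K, 0xA4) = 0x76; 0x5E ⊕ 0x76 = 0x28.
P2: S = E(K, 0x76) = 0x28; 0x34 ⊕ 0x28 = 0x1C.
P3: S = E(K, 0x28) = 0xEA; 0x18 ⊕ 0xEA = 0xF2.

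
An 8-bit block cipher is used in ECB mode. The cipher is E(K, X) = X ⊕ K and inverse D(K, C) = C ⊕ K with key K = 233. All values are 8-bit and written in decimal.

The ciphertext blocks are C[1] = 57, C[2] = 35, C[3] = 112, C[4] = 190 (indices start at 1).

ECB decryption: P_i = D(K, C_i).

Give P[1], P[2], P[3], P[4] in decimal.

P[1]: D(K, 57) = 208.
P[2]: D(K, 35) = 202.
P[3]: D(K, 112) = 153.
P[4]: D(K, 190) = 87.

P[1] = 208, P[2] = 202, P[3] = 153, P[4] = 87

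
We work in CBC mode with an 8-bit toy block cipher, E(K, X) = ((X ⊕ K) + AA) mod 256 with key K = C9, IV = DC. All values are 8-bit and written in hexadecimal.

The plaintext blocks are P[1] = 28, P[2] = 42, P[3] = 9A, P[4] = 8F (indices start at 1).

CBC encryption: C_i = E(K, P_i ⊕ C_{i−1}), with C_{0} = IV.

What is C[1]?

C[1] = E7

C[1]: P[1] ⊕ DC = F4; E(K, F4) = E7.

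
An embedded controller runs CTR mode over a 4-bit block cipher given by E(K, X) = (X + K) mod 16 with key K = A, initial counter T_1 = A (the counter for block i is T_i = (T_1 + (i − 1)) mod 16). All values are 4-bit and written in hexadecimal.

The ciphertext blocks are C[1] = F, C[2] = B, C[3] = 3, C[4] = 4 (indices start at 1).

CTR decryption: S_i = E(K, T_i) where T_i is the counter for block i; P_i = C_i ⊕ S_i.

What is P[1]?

P[1]: T = A, S = E(K, T) = 4; F ⊕ 4 = B.

P[1] = B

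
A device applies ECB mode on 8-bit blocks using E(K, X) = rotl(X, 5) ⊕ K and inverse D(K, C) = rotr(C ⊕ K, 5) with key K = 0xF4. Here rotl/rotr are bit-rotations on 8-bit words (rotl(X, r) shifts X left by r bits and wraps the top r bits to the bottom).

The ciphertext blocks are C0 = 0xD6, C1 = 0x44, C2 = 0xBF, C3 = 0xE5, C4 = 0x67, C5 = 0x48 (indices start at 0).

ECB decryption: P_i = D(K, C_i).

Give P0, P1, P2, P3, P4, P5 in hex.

P0 = 0x11, P1 = 0x85, P2 = 0x5A, P3 = 0x88, P4 = 0x9C, P5 = 0xE5

P0: D(K, 0xD6) = 0x11.
P1: D(K, 0x44) = 0x85.
P2: D(K, 0xBF) = 0x5A.
P3: D(K, 0xE5) = 0x88.
P4: D(K, 0x67) = 0x9C.
P5: D(K, 0x48) = 0xE5.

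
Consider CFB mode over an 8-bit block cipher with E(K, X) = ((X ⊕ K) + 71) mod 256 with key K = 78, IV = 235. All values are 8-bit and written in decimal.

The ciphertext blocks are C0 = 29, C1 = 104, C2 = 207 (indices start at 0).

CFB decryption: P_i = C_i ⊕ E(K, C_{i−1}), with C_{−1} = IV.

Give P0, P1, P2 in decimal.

P0: E(K, 235) = 236; 29 ⊕ 236 = 241.
P1: E(K, 29) = 154; 104 ⊕ 154 = 242.
P2: E(K, 104) = 109; 207 ⊕ 109 = 162.

P0 = 241, P1 = 242, P2 = 162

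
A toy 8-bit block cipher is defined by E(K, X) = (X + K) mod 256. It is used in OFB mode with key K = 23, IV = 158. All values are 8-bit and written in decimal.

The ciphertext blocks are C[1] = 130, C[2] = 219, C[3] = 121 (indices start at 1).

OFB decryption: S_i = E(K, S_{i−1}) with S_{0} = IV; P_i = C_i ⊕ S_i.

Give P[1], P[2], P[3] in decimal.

P[1] = 55, P[2] = 23, P[3] = 154

P[1]: S = E(K, 158) = 181; 130 ⊕ 181 = 55.
P[2]: S = E(K, 181) = 204; 219 ⊕ 204 = 23.
P[3]: S = E(K, 204) = 227; 121 ⊕ 227 = 154.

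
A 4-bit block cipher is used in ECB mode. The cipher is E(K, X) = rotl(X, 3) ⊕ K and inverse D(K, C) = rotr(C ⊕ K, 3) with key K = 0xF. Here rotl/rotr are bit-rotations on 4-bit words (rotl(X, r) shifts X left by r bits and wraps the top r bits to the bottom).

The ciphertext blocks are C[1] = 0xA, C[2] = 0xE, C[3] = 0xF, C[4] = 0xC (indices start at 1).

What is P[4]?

ECB decryption: P_i = D(K, C_i).
P[4]: D(K, 0xC) = 0x6.

P[4] = 0x6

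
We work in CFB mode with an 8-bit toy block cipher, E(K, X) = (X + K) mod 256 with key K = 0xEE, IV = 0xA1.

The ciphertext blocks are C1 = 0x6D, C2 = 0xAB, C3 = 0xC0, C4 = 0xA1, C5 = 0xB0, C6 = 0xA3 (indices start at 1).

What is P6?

CFB decryption: P_i = C_i ⊕ E(K, C_{i−1}), with C_{0} = IV.
P6: E(K, 0xB0) = 0x9E; 0xA3 ⊕ 0x9E = 0x3D.

P6 = 0x3D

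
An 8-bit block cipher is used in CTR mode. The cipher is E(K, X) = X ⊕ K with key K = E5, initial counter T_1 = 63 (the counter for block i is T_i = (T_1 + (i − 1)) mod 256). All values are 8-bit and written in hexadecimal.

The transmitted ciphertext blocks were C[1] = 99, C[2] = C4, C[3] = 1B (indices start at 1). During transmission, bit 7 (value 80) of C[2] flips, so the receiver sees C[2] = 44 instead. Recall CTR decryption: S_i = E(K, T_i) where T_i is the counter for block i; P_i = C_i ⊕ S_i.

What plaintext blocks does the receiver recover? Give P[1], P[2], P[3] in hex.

Only C[2] changed, to 44. In CTR, a change in C_i flips the same bit in P_i only; the keystream is unaffected. Decrypting the received ciphertext:
P[1]: T = 63, S = E(K, T) = 86; 99 ⊕ 86 = 1F.
P[2]: T = 64, S = E(K, T) = 81; 44 ⊕ 81 = C5.
P[3]: T = 65, S = E(K, T) = 80; 1B ⊕ 80 = 9B.
Blocks that differ from the original plaintext: P[2].

P[1] = 1F, P[2] = C5, P[3] = 9B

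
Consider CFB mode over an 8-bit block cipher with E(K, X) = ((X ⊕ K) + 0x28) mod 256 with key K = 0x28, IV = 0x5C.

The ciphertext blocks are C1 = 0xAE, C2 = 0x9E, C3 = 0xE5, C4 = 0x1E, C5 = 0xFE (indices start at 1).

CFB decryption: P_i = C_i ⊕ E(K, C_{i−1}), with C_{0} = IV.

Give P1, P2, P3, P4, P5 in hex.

P1: E(K, 0x5C) = 0x9C; 0xAE ⊕ 0x9C = 0x32.
P2: E(K, 0xAE) = 0xAE; 0x9E ⊕ 0xAE = 0x30.
P3: E(K, 0x9E) = 0xDE; 0xE5 ⊕ 0xDE = 0x3B.
P4: E(K, 0xE5) = 0xF5; 0x1E ⊕ 0xF5 = 0xEB.
P5: E(K, 0x1E) = 0x5E; 0xFE ⊕ 0x5E = 0xA0.

P1 = 0x32, P2 = 0x30, P3 = 0x3B, P4 = 0xEB, P5 = 0xA0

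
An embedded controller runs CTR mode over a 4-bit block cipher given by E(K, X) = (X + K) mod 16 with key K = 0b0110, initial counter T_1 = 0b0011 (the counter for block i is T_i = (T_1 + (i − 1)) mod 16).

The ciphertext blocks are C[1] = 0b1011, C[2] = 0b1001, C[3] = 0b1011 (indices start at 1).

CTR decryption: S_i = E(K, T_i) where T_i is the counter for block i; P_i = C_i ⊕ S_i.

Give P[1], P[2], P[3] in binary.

P[1]: T = 0b0011, S = E(K, T) = 0b1001; 0b1011 ⊕ 0b1001 = 0b0010.
P[2]: T = 0b0100, S = E(K, T) = 0b1010; 0b1001 ⊕ 0b1010 = 0b0011.
P[3]: T = 0b0101, S = E(K, T) = 0b1011; 0b1011 ⊕ 0b1011 = 0b0000.

P[1] = 0b0010, P[2] = 0b0011, P[3] = 0b0000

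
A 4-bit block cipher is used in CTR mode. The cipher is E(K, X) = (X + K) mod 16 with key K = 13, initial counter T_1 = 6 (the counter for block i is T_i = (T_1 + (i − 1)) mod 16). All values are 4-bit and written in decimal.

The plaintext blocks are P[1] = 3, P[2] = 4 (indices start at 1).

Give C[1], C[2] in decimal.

CTR encryption: S_i = E(K, T_i) where T_i is the counter for block i; C_i = P_i ⊕ S_i.
C[1]: T = 6, S = E(K, T) = 3; 3 ⊕ 3 = 0.
C[2]: T = 7, S = E(K, T) = 4; 4 ⊕ 4 = 0.

C[1] = 0, C[2] = 0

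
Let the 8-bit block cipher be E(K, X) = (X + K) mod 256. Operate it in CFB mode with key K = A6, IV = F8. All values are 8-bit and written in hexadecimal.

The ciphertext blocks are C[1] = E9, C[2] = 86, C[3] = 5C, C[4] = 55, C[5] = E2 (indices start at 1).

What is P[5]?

P[5] = 19

CFB decryption: P_i = C_i ⊕ E(K, C_{i−1}), with C_{0} = IV.
P[5]: E(K, 55) = FB; E2 ⊕ FB = 19.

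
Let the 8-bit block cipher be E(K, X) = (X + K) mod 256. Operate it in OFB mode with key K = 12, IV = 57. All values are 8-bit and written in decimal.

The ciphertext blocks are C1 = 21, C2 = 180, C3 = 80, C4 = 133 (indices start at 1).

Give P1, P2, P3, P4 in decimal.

OFB decryption: S_i = E(K, S_{i−1}) with S_{0} = IV; P_i = C_i ⊕ S_i.
P1: S = E(K, 57) = 69; 21 ⊕ 69 = 80.
P2: S = E(K, 69) = 81; 180 ⊕ 81 = 229.
P3: S = E(K, 81) = 93; 80 ⊕ 93 = 13.
P4: S = E(K, 93) = 105; 133 ⊕ 105 = 236.

P1 = 80, P2 = 229, P3 = 13, P4 = 236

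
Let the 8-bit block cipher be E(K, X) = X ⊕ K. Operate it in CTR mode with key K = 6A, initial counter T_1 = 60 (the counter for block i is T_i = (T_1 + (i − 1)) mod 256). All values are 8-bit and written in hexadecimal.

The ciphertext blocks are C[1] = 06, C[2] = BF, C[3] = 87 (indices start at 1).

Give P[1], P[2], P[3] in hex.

CTR decryption: S_i = E(K, T_i) where T_i is the counter for block i; P_i = C_i ⊕ S_i.
P[1]: T = 60, S = E(K, T) = 0A; 06 ⊕ 0A = 0C.
P[2]: T = 61, S = E(K, T) = 0B; BF ⊕ 0B = B4.
P[3]: T = 62, S = E(K, T) = 08; 87 ⊕ 08 = 8F.

P[1] = 0C, P[2] = B4, P[3] = 8F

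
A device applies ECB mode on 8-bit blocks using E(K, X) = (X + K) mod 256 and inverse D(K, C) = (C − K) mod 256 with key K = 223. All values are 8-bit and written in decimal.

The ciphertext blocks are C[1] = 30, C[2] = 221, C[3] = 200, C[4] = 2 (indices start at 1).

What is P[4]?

P[4] = 35

ECB decryption: P_i = D(K, C_i).
P[4]: D(K, 2) = 35.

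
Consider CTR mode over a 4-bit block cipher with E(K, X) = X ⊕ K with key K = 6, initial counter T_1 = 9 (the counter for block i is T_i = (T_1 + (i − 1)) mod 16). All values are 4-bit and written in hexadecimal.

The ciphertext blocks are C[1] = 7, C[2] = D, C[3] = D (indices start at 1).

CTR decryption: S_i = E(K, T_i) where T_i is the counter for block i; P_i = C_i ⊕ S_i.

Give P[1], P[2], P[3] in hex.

P[1] = 8, P[2] = 1, P[3] = 0

P[1]: T = 9, S = E(K, T) = F; 7 ⊕ F = 8.
P[2]: T = A, S = E(K, T) = C; D ⊕ C = 1.
P[3]: T = B, S = E(K, T) = D; D ⊕ D = 0.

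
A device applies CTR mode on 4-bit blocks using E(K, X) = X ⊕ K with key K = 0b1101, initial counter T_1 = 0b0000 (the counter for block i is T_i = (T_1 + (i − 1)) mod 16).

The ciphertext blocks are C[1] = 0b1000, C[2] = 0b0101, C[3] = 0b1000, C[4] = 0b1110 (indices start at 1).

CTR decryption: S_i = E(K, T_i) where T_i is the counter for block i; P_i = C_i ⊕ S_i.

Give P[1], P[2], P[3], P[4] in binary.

P[1] = 0b0101, P[2] = 0b1001, P[3] = 0b0111, P[4] = 0b0000

P[1]: T = 0b0000, S = E(K, T) = 0b1101; 0b1000 ⊕ 0b1101 = 0b0101.
P[2]: T = 0b0001, S = E(K, T) = 0b1100; 0b0101 ⊕ 0b1100 = 0b1001.
P[3]: T = 0b0010, S = E(K, T) = 0b1111; 0b1000 ⊕ 0b1111 = 0b0111.
P[4]: T = 0b0011, S = E(K, T) = 0b1110; 0b1110 ⊕ 0b1110 = 0b0000.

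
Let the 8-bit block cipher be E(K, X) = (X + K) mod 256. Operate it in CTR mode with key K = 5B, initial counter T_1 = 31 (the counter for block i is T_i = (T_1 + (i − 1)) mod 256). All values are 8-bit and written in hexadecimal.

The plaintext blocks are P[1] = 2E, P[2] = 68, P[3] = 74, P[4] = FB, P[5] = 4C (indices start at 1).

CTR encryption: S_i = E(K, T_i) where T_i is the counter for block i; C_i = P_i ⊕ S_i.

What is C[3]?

C[3] = FA

C[1]: T = 31, S = E(K, T) = 8C; 2E ⊕ 8C = A2.
C[2]: T = 32, S = E(K, T) = 8D; 68 ⊕ 8D = E5.
C[3]: T = 33, S = E(K, T) = 8E; 74 ⊕ 8E = FA.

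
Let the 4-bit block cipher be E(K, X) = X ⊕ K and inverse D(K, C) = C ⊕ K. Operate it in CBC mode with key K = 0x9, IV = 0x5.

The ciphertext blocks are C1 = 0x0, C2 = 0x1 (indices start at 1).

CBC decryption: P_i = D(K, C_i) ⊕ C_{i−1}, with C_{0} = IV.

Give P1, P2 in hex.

P1: D(K, 0x0) = 0x9; 0x9 ⊕ 0x5 = 0xC.
P2: D(K, 0x1) = 0x8; 0x8 ⊕ 0x0 = 0x8.

P1 = 0xC, P2 = 0x8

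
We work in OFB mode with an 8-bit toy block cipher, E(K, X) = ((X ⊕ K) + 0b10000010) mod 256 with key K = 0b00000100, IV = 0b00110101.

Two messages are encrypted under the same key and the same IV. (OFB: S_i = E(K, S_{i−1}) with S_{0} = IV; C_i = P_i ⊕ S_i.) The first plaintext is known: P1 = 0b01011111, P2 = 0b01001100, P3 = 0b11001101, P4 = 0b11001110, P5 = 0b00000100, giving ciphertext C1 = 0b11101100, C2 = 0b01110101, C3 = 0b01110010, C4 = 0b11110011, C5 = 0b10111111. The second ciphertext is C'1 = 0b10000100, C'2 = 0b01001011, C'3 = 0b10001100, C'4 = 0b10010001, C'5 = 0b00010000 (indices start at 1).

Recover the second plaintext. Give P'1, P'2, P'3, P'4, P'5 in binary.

In OFB with a reused IV, both messages share the same keystream S_i, so C_i ⊕ C'_i = P_i ⊕ P'_i and thus P'_i = P_i ⊕ C_i ⊕ C'_i.
P'1: 0b01011111 ⊕ 0b11101100 ⊕ 0b10000100 = 0b00110111.
P'2: 0b01001100 ⊕ 0b01110101 ⊕ 0b01001011 = 0b01110010.
P'3: 0b11001101 ⊕ 0b01110010 ⊕ 0b10001100 = 0b00110011.
P'4: 0b11001110 ⊕ 0b11110011 ⊕ 0b10010001 = 0b10101100.
P'5: 0b00000100 ⊕ 0b10111111 ⊕ 0b00010000 = 0b10101011.

P'1 = 0b00110111, P'2 = 0b01110010, P'3 = 0b00110011, P'4 = 0b10101100, P'5 = 0b10101011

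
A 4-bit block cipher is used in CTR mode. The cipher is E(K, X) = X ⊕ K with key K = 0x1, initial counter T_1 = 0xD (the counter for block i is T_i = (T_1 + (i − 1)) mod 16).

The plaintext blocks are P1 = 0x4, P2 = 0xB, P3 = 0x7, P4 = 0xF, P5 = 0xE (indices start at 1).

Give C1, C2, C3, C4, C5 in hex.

C1 = 0x8, C2 = 0x4, C3 = 0x9, C4 = 0xE, C5 = 0xE

CTR encryption: S_i = E(K, T_i) where T_i is the counter for block i; C_i = P_i ⊕ S_i.
C1: T = 0xD, S = E(K, T) = 0xC; 0x4 ⊕ 0xC = 0x8.
C2: T = 0xE, S = E(K, T) = 0xF; 0xB ⊕ 0xF = 0x4.
C3: T = 0xF, S = E(K, T) = 0xE; 0x7 ⊕ 0xE = 0x9.
C4: T = 0x0, S = E(K, T) = 0x1; 0xF ⊕ 0x1 = 0xE.
C5: T = 0x1, S = E(K, T) = 0x0; 0xE ⊕ 0x0 = 0xE.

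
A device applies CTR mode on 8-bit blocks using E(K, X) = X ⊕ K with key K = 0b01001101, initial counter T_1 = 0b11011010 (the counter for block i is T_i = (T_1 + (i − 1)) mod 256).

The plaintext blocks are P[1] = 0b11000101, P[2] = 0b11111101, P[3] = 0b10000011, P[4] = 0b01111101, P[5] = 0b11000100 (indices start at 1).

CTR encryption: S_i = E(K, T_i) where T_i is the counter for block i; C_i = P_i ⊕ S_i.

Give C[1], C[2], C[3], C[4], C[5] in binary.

C[1] = 0b01010010, C[2] = 0b01101011, C[3] = 0b00010010, C[4] = 0b11101101, C[5] = 0b01010111

C[1]: T = 0b11011010, S = E(K, T) = 0b10010111; 0b11000101 ⊕ 0b10010111 = 0b01010010.
C[2]: T = 0b11011011, S = E(K, T) = 0b10010110; 0b11111101 ⊕ 0b10010110 = 0b01101011.
C[3]: T = 0b11011100, S = E(K, T) = 0b10010001; 0b10000011 ⊕ 0b10010001 = 0b00010010.
C[4]: T = 0b11011101, S = E(K, T) = 0b10010000; 0b01111101 ⊕ 0b10010000 = 0b11101101.
C[5]: T = 0b11011110, S = E(K, T) = 0b10010011; 0b11000100 ⊕ 0b10010011 = 0b01010111.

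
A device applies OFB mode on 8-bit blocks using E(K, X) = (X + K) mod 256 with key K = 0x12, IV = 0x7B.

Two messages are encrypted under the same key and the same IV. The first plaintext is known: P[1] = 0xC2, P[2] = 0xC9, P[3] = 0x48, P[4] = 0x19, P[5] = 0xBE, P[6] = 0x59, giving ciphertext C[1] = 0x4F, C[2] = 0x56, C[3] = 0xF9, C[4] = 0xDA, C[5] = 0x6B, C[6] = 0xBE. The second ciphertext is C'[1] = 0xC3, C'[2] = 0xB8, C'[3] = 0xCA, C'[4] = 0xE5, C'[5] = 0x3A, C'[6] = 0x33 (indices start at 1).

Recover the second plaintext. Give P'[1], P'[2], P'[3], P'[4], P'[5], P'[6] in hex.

P'[1] = 0x4E, P'[2] = 0x27, P'[3] = 0x7B, P'[4] = 0x26, P'[5] = 0xEF, P'[6] = 0xD4

In OFB with a reused IV, both messages share the same keystream S_i, so C_i ⊕ C'_i = P_i ⊕ P'_i and thus P'_i = P_i ⊕ C_i ⊕ C'_i.
P'[1]: 0xC2 ⊕ 0x4F ⊕ 0xC3 = 0x4E.
P'[2]: 0xC9 ⊕ 0x56 ⊕ 0xB8 = 0x27.
P'[3]: 0x48 ⊕ 0xF9 ⊕ 0xCA = 0x7B.
P'[4]: 0x19 ⊕ 0xDA ⊕ 0xE5 = 0x26.
P'[5]: 0xBE ⊕ 0x6B ⊕ 0x3A = 0xEF.
P'[6]: 0x59 ⊕ 0xBE ⊕ 0x33 = 0xD4.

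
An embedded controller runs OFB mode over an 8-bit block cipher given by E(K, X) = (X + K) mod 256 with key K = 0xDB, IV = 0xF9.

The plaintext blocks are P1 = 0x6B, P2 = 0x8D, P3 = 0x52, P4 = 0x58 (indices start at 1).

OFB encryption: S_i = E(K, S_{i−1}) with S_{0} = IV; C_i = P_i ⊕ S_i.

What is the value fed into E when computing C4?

C1: S = E(K, 0xF9) = 0xD4; 0x6B ⊕ 0xD4 = 0xBF.
C2: S = E(K, 0xD4) = 0xAF; 0x8D ⊕ 0xAF = 0x22.
C3: S = E(K, 0xAF) = 0x8A; 0x52 ⊕ 0x8A = 0xD8.
C4: S = E(K, 0x8A) = 0x65; 0x58 ⊕ 0x65 = 0x3D.
So the input to E for block 4 is 0x8A.

0x8A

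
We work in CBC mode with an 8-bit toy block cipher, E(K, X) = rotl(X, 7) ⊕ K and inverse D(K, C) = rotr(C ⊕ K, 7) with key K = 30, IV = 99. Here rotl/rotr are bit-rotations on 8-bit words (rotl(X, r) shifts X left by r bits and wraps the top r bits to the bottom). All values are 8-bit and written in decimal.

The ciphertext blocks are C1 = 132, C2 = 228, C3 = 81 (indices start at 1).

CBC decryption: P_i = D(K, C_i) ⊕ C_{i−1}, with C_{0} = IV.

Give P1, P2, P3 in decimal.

P1 = 86, P2 = 113, P3 = 122

P1: D(K, 132) = 53; 53 ⊕ 99 = 86.
P2: D(K, 228) = 245; 245 ⊕ 132 = 113.
P3: D(K, 81) = 158; 158 ⊕ 228 = 122.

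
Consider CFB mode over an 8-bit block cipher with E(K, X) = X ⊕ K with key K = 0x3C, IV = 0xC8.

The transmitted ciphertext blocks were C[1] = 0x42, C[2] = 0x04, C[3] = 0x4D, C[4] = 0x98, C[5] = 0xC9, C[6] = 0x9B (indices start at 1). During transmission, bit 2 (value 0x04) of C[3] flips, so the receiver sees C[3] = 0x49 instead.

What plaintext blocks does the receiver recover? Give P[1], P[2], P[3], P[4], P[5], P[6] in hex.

P[1] = 0xB6, P[2] = 0x7A, P[3] = 0x71, P[4] = 0xED, P[5] = 0x6D, P[6] = 0x6E

CFB decryption: P_i = C_i ⊕ E(K, C_{i−1}), with C_{0} = IV.
Only C[3] changed, to 0x49. In CFB, a change in C_i flips the same bit in P_i and garbles P_{i+1}. Decrypting the received ciphertext:
P[1]: E(K, 0xC8) = 0xF4; 0x42 ⊕ 0xF4 = 0xB6.
P[2]: E(K, 0x42) = 0x7E; 0x04 ⊕ 0x7E = 0x7A.
P[3]: E(K, 0x04) = 0x38; 0x49 ⊕ 0x38 = 0x71.
P[4]: E(K, 0x49) = 0x75; 0x98 ⊕ 0x75 = 0xED.
P[5]: E(K, 0x98) = 0xA4; 0xC9 ⊕ 0xA4 = 0x6D.
P[6]: E(K, 0xC9) = 0xF5; 0x9B ⊕ 0xF5 = 0x6E.
Blocks that differ from the original plaintext: P[3], P[4].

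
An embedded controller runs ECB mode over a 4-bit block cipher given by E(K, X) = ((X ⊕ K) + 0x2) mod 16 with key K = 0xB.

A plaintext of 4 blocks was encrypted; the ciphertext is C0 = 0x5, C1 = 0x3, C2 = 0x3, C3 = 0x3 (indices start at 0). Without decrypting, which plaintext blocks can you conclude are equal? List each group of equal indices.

ECB encrypts each block independently with the same key, so equal ciphertext blocks imply equal plaintext blocks.
C1 = C2 = C3 = 0x3, so P1 = P2 = P3.

P1 = P2 = P3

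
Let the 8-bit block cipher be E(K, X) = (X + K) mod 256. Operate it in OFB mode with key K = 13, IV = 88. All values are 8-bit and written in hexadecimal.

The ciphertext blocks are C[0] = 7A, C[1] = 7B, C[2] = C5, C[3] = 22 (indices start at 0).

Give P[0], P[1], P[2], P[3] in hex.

P[0] = E1, P[1] = D5, P[2] = 04, P[3] = F6

OFB decryption: S_i = E(K, S_{i−1}) with S_{−1} = IV; P_i = C_i ⊕ S_i.
P[0]: S = E(K, 88) = 9B; 7A ⊕ 9B = E1.
P[1]: S = E(K, 9B) = AE; 7B ⊕ AE = D5.
P[2]: S = E(K, AE) = C1; C5 ⊕ C1 = 04.
P[3]: S = E(K, C1) = D4; 22 ⊕ D4 = F6.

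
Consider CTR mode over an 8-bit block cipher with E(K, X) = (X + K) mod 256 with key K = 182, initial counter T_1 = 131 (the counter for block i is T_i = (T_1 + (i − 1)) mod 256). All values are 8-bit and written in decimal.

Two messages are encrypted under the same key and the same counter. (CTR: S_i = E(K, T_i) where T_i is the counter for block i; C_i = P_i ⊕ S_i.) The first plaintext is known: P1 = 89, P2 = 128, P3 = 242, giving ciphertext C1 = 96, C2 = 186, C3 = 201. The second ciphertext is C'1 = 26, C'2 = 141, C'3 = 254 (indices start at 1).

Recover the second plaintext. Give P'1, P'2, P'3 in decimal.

P'1 = 35, P'2 = 183, P'3 = 197

In CTR with a reused counter, both messages share the same keystream S_i, so C_i ⊕ C'_i = P_i ⊕ P'_i and thus P'_i = P_i ⊕ C_i ⊕ C'_i.
P'1: 89 ⊕ 96 ⊕ 26 = 35.
P'2: 128 ⊕ 186 ⊕ 141 = 183.
P'3: 242 ⊕ 201 ⊕ 254 = 197.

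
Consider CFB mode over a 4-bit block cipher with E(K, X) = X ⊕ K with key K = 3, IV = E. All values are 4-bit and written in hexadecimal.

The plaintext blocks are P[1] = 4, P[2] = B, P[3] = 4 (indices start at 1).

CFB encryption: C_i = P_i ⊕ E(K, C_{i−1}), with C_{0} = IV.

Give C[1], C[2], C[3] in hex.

C[1] = 9, C[2] = 1, C[3] = 6

C[1]: E(K, E) = D; 4 ⊕ D = 9.
C[2]: E(K, 9) = A; B ⊕ A = 1.
C[3]: E(K, 1) = 2; 4 ⊕ 2 = 6.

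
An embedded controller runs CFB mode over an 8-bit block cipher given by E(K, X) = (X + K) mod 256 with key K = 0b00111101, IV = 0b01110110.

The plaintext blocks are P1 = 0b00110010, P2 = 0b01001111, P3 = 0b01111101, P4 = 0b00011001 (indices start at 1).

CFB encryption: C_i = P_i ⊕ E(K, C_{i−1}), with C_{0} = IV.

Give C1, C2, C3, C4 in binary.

C1 = 0b10000001, C2 = 0b11110001, C3 = 0b01010011, C4 = 0b10001001

C1: E(K, 0b01110110) = 0b10110011; 0b00110010 ⊕ 0b10110011 = 0b10000001.
C2: E(K, 0b10000001) = 0b10111110; 0b01001111 ⊕ 0b10111110 = 0b11110001.
C3: E(K, 0b11110001) = 0b00101110; 0b01111101 ⊕ 0b00101110 = 0b01010011.
C4: E(K, 0b01010011) = 0b10010000; 0b00011001 ⊕ 0b10010000 = 0b10001001.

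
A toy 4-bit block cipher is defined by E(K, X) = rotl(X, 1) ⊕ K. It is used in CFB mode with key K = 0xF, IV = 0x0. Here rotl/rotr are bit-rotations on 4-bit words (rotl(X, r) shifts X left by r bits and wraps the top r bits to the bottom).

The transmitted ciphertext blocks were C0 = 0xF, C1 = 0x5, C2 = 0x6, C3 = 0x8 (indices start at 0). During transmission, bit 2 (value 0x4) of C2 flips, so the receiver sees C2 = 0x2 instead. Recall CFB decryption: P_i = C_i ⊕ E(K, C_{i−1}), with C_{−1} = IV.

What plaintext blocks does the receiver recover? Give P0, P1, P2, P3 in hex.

Only C2 changed, to 0x2. In CFB, a change in C_i flips the same bit in P_i and garbles P_{i+1}. Decrypting the received ciphertext:
P0: E(K, 0x0) = 0xF; 0xF ⊕ 0xF = 0x0.
P1: E(K, 0xF) = 0x0; 0x5 ⊕ 0x0 = 0x5.
P2: E(K, 0x5) = 0x5; 0x2 ⊕ 0x5 = 0x7.
P3: E(K, 0x2) = 0xB; 0x8 ⊕ 0xB = 0x3.
Blocks that differ from the original plaintext: P2, P3.

P0 = 0x0, P1 = 0x5, P2 = 0x7, P3 = 0x3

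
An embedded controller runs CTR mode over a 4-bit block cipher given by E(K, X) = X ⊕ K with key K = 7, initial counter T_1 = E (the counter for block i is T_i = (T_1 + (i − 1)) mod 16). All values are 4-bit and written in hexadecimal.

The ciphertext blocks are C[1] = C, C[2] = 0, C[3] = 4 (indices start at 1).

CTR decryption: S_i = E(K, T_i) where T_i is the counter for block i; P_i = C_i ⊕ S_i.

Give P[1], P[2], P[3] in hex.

P[1]: T = E, S = E(K, T) = 9; C ⊕ 9 = 5.
P[2]: T = F, S = E(K, T) = 8; 0 ⊕ 8 = 8.
P[3]: T = 0, S = E(K, T) = 7; 4 ⊕ 7 = 3.

P[1] = 5, P[2] = 8, P[3] = 3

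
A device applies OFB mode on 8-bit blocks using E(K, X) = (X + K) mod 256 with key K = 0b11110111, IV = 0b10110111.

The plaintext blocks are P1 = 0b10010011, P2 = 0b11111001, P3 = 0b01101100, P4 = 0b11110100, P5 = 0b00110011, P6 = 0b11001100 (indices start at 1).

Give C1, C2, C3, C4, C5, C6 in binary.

C1 = 0b00111101, C2 = 0b01011100, C3 = 0b11110000, C4 = 0b01100111, C5 = 0b10111001, C6 = 0b01001101

OFB encryption: S_i = E(K, S_{i−1}) with S_{0} = IV; C_i = P_i ⊕ S_i.
C1: S = E(K, 0b10110111) = 0b10101110; 0b10010011 ⊕ 0b10101110 = 0b00111101.
C2: S = E(K, 0b10101110) = 0b10100101; 0b11111001 ⊕ 0b10100101 = 0b01011100.
C3: S = E(K, 0b10100101) = 0b10011100; 0b01101100 ⊕ 0b10011100 = 0b11110000.
C4: S = E(K, 0b10011100) = 0b10010011; 0b11110100 ⊕ 0b10010011 = 0b01100111.
C5: S = E(K, 0b10010011) = 0b10001010; 0b00110011 ⊕ 0b10001010 = 0b10111001.
C6: S = E(K, 0b10001010) = 0b10000001; 0b11001100 ⊕ 0b10000001 = 0b01001101.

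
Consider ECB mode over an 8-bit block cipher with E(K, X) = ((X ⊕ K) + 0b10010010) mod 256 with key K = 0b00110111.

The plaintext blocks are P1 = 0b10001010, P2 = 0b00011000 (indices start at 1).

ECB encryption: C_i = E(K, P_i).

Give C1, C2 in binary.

C1: E(K, 0b10001010) = 0b01001111.
C2: E(K, 0b00011000) = 0b11000001.

C1 = 0b01001111, C2 = 0b11000001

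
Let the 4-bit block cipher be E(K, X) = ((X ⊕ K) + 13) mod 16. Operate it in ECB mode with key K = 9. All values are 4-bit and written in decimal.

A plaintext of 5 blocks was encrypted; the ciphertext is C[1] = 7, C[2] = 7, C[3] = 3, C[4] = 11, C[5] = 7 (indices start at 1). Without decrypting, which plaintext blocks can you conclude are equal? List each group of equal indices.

P[1] = P[2] = P[5]

ECB encrypts each block independently with the same key, so equal ciphertext blocks imply equal plaintext blocks.
C[1] = C[2] = C[5] = 7, so P[1] = P[2] = P[5].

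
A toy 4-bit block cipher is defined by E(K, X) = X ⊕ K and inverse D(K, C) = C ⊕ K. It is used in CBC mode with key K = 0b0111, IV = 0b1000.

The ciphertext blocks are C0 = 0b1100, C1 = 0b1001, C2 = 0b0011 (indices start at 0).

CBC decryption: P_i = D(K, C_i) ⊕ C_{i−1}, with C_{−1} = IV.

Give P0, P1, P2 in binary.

P0: D(K, 0b1100) = 0b1011; 0b1011 ⊕ 0b1000 = 0b0011.
P1: D(K, 0b1001) = 0b1110; 0b1110 ⊕ 0b1100 = 0b0010.
P2: D(K, 0b0011) = 0b0100; 0b0100 ⊕ 0b1001 = 0b1101.

P0 = 0b0011, P1 = 0b0010, P2 = 0b1101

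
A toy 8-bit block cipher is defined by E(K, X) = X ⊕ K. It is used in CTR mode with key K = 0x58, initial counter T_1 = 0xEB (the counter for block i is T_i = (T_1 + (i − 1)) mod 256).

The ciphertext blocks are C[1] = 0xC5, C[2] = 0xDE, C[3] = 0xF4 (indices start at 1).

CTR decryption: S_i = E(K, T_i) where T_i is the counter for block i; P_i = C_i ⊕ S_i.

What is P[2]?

P[2] = 0x6A

P[2]: T = 0xEC, S = E(K, T) = 0xB4; 0xDE ⊕ 0xB4 = 0x6A.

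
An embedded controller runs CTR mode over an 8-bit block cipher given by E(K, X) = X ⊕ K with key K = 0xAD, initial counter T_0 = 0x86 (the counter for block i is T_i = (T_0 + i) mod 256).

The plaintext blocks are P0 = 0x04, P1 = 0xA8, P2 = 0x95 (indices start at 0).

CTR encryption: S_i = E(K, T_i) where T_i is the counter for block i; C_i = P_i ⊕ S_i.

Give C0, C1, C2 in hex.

C0 = 0x2F, C1 = 0x82, C2 = 0xB0

C0: T = 0x86, S = E(K, T) = 0x2B; 0x04 ⊕ 0x2B = 0x2F.
C1: T = 0x87, S = E(K, T) = 0x2A; 0xA8 ⊕ 0x2A = 0x82.
C2: T = 0x88, S = E(K, T) = 0x25; 0x95 ⊕ 0x25 = 0xB0.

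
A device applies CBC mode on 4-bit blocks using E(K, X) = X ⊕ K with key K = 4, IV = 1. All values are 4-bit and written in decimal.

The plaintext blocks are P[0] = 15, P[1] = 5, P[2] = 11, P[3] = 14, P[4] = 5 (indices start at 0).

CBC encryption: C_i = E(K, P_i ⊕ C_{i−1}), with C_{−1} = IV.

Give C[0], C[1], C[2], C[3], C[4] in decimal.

C[0]: P[0] ⊕ 1 = 14; E(K, 14) = 10.
C[1]: P[1] ⊕ 10 = 15; E(K, 15) = 11.
C[2]: P[2] ⊕ 11 = 0; E(K, 0) = 4.
C[3]: P[3] ⊕ 4 = 10; E(K, 10) = 14.
C[4]: P[4] ⊕ 14 = 11; E(K, 11) = 15.

C[0] = 10, C[1] = 11, C[2] = 4, C[3] = 14, C[4] = 15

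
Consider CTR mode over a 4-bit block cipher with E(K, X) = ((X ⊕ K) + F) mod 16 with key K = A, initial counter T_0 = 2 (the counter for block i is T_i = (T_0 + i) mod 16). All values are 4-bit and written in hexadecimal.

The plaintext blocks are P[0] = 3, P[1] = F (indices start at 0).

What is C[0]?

CTR encryption: S_i = E(K, T_i) where T_i is the counter for block i; C_i = P_i ⊕ S_i.
C[0]: T = 2, S = E(K, T) = 7; 3 ⊕ 7 = 4.

C[0] = 4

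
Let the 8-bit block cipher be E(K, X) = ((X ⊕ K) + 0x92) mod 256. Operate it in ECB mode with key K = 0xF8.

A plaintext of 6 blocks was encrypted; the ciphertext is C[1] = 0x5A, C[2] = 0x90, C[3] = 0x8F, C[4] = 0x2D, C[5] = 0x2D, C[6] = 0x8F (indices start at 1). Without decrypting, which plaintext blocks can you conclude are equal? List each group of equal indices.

P[3] = P[6]; P[4] = P[5]

ECB encrypts each block independently with the same key, so equal ciphertext blocks imply equal plaintext blocks.
C[3] = C[6] = 0x8F, so P[3] = P[6].
C[4] = C[5] = 0x2D, so P[4] = P[5].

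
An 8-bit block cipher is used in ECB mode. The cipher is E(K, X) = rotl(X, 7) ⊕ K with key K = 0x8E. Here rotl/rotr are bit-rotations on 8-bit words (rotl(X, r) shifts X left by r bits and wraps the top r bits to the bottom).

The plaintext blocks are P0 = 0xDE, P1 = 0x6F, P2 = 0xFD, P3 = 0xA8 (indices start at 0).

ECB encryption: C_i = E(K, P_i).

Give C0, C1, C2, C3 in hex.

C0 = 0xE1, C1 = 0x39, C2 = 0x70, C3 = 0xDA

C0: E(K, 0xDE) = 0xE1.
C1: E(K, 0x6F) = 0x39.
C2: E(K, 0xFD) = 0x70.
C3: E(K, 0xA8) = 0xDA.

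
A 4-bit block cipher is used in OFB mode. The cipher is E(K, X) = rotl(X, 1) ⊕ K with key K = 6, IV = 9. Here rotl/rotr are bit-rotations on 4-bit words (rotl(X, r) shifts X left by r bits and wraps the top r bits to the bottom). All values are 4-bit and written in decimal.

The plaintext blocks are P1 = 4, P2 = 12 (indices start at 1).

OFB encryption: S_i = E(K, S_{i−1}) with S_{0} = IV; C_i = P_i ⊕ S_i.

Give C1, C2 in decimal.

C1: S = E(K, 9) = 5; 4 ⊕ 5 = 1.
C2: S = E(K, 5) = 12; 12 ⊕ 12 = 0.

C1 = 1, C2 = 0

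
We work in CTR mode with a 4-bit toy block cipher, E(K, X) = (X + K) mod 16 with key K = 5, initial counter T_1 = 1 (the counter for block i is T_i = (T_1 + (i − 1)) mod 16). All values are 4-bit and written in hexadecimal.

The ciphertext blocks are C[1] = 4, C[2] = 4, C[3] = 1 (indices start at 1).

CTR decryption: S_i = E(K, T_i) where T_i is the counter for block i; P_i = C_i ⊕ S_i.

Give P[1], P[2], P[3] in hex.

P[1]: T = 1, S = E(K, T) = 6; 4 ⊕ 6 = 2.
P[2]: T = 2, S = E(K, T) = 7; 4 ⊕ 7 = 3.
P[3]: T = 3, S = E(K, T) = 8; 1 ⊕ 8 = 9.

P[1] = 2, P[2] = 3, P[3] = 9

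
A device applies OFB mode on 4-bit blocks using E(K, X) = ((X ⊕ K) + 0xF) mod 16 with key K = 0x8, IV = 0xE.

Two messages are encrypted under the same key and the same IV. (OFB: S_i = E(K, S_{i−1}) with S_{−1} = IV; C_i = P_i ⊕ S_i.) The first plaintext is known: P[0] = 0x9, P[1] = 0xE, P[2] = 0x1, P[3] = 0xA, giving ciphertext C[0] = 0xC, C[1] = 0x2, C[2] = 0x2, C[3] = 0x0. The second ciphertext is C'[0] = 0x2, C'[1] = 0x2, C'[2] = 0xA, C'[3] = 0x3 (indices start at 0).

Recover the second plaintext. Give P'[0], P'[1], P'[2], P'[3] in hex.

In OFB with a reused IV, both messages share the same keystream S_i, so C_i ⊕ C'_i = P_i ⊕ P'_i and thus P'_i = P_i ⊕ C_i ⊕ C'_i.
P'[0]: 0x9 ⊕ 0xC ⊕ 0x2 = 0x7.
P'[1]: 0xE ⊕ 0x2 ⊕ 0x2 = 0xE.
P'[2]: 0x1 ⊕ 0x2 ⊕ 0xA = 0x9.
P'[3]: 0xA ⊕ 0x0 ⊕ 0x3 = 0x9.

P'[0] = 0x7, P'[1] = 0xE, P'[2] = 0x9, P'[3] = 0x9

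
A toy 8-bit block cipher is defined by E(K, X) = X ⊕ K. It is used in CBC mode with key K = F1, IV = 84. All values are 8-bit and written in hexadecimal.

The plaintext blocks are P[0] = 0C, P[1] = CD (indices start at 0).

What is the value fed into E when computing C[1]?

CBC encryption: C_i = E(K, P_i ⊕ C_{i−1}), with C_{−1} = IV.
C[0]: P[0] ⊕ 84 = 88; E(K, 88) = 79.
C[1]: P[1] ⊕ 79 = B4; E(K, B4) = 45.
So the input to E for block [1] is B4.

B4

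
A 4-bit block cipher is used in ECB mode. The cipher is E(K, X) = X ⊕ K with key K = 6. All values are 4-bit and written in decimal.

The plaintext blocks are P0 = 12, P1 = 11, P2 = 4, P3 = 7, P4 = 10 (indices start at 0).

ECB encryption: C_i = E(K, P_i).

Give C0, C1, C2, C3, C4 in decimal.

C0: E(K, 12) = 10.
C1: E(K, 11) = 13.
C2: E(K, 4) = 2.
C3: E(K, 7) = 1.
C4: E(K, 10) = 12.

C0 = 10, C1 = 13, C2 = 2, C3 = 1, C4 = 12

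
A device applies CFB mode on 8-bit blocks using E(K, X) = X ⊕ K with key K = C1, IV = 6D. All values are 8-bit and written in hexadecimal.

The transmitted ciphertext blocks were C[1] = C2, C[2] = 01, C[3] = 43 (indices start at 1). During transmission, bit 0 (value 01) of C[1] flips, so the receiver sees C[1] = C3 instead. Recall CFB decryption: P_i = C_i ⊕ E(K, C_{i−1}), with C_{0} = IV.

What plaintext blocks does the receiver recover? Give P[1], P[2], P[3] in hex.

Only C[1] changed, to C3. In CFB, a change in C_i flips the same bit in P_i and garbles P_{i+1}. Decrypting the received ciphertext:
P[1]: E(K, 6D) = AC; C3 ⊕ AC = 6F.
P[2]: E(K, C3) = 02; 01 ⊕ 02 = 03.
P[3]: E(K, 01) = C0; 43 ⊕ C0 = 83.
Blocks that differ from the original plaintext: P[1], P[2].

P[1] = 6F, P[2] = 03, P[3] = 83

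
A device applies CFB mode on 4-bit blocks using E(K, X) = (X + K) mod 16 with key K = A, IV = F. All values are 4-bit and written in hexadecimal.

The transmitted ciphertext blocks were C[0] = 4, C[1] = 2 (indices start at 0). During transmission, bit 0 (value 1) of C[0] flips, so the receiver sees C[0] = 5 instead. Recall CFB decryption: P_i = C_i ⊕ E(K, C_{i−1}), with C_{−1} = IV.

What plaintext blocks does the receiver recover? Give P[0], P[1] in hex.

Only C[0] changed, to 5. In CFB, a change in C_i flips the same bit in P_i and garbles P_{i+1}. Decrypting the received ciphertext:
P[0]: E(K, F) = 9; 5 ⊕ 9 = C.
P[1]: E(K, 5) = F; 2 ⊕ F = D.
Blocks that differ from the original plaintext: P[0], P[1].

P[0] = C, P[1] = D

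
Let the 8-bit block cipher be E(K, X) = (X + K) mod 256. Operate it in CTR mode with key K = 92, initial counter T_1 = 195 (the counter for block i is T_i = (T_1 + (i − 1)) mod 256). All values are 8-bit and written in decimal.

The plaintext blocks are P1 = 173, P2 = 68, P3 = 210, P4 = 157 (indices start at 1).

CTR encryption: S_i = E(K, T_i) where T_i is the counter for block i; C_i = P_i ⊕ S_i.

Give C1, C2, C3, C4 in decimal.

C1: T = 195, S = E(K, T) = 31; 173 ⊕ 31 = 178.
C2: T = 196, S = E(K, T) = 32; 68 ⊕ 32 = 100.
C3: T = 197, S = E(K, T) = 33; 210 ⊕ 33 = 243.
C4: T = 198, S = E(K, T) = 34; 157 ⊕ 34 = 191.

C1 = 178, C2 = 100, C3 = 243, C4 = 191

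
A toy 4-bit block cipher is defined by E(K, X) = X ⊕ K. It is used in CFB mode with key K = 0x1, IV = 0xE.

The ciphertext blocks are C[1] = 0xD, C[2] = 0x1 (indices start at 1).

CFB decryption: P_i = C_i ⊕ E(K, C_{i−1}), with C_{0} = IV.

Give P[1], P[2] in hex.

P[1] = 0x2, P[2] = 0xD

P[1]: E(K, 0xE) = 0xF; 0xD ⊕ 0xF = 0x2.
P[2]: E(K, 0xD) = 0xC; 0x1 ⊕ 0xC = 0xD.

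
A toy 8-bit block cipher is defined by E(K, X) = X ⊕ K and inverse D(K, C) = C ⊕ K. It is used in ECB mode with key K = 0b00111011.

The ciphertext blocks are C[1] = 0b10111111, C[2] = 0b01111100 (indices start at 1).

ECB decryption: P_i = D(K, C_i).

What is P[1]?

P[1] = 0b10000100

P[1]: D(K, 0b10111111) = 0b10000100.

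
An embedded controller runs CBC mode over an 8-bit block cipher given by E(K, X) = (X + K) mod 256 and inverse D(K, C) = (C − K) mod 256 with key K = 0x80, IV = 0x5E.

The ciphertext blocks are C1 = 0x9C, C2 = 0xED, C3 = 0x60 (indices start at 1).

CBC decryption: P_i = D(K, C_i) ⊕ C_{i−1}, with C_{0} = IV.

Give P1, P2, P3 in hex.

P1 = 0x42, P2 = 0xF1, P3 = 0x0D

P1: D(K, 0x9C) = 0x1C; 0x1C ⊕ 0x5E = 0x42.
P2: D(K, 0xED) = 0x6D; 0x6D ⊕ 0x9C = 0xF1.
P3: D(K, 0x60) = 0xE0; 0xE0 ⊕ 0xED = 0x0D.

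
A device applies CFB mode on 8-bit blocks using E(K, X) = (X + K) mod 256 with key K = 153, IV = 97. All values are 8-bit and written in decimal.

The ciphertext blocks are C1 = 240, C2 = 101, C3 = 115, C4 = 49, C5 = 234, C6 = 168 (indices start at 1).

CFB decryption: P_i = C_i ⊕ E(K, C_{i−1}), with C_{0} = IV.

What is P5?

P5 = 32

P5: E(K, 49) = 202; 234 ⊕ 202 = 32.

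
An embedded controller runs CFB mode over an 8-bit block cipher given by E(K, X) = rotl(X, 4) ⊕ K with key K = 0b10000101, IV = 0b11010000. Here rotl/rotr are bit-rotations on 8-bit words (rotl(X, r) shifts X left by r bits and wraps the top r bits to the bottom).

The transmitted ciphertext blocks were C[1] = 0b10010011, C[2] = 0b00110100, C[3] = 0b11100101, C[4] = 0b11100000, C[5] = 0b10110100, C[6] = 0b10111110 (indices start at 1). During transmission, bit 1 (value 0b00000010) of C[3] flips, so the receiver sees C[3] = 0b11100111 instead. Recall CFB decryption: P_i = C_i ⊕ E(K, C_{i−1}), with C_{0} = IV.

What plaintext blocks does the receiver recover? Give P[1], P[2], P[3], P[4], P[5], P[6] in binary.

P[1] = 0b00011011, P[2] = 0b10001000, P[3] = 0b00100001, P[4] = 0b00011011, P[5] = 0b00111111, P[6] = 0b01110000

Only C[3] changed, to 0b11100111. In CFB, a change in C_i flips the same bit in P_i and garbles P_{i+1}. Decrypting the received ciphertext:
P[1]: E(K, 0b11010000) = 0b10001000; 0b10010011 ⊕ 0b10001000 = 0b00011011.
P[2]: E(K, 0b10010011) = 0b10111100; 0b00110100 ⊕ 0b10111100 = 0b10001000.
P[3]: E(K, 0b00110100) = 0b11000110; 0b11100111 ⊕ 0b11000110 = 0b00100001.
P[4]: E(K, 0b11100111) = 0b11111011; 0b11100000 ⊕ 0b11111011 = 0b00011011.
P[5]: E(K, 0b11100000) = 0b10001011; 0b10110100 ⊕ 0b10001011 = 0b00111111.
P[6]: E(K, 0b10110100) = 0b11001110; 0b10111110 ⊕ 0b11001110 = 0b01110000.
Blocks that differ from the original plaintext: P[3], P[4].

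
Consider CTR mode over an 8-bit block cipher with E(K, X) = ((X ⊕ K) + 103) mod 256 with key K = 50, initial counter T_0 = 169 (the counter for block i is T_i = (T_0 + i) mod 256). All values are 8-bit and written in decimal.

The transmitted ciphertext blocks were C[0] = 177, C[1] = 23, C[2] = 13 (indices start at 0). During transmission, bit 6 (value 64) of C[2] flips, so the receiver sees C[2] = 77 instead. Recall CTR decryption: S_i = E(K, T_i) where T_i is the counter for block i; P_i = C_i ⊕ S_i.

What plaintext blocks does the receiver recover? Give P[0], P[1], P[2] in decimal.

P[0] = 179, P[1] = 232, P[2] = 77

Only C[2] changed, to 77. In CTR, a change in C_i flips the same bit in P_i only; the keystream is unaffected. Decrypting the received ciphertext:
P[0]: T = 169, S = E(K, T) = 2; 177 ⊕ 2 = 179.
P[1]: T = 170, S = E(K, T) = 255; 23 ⊕ 255 = 232.
P[2]: T = 171, S = E(K, T) = 0; 77 ⊕ 0 = 77.
Blocks that differ from the original plaintext: P[2].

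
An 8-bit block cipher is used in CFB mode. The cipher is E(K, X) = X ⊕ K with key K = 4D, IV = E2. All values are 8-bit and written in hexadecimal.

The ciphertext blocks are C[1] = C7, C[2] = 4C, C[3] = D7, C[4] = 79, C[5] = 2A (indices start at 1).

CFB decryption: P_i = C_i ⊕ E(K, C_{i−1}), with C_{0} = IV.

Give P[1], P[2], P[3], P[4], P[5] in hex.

P[1]: E(K, E2) = AF; C7 ⊕ AF = 68.
P[2]: E(K, C7) = 8A; 4C ⊕ 8A = C6.
P[3]: E(K, 4C) = 01; D7 ⊕ 01 = D6.
P[4]: E(K, D7) = 9A; 79 ⊕ 9A = E3.
P[5]: E(K, 79) = 34; 2A ⊕ 34 = 1E.

P[1] = 68, P[2] = C6, P[3] = D6, P[4] = E3, P[5] = 1E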